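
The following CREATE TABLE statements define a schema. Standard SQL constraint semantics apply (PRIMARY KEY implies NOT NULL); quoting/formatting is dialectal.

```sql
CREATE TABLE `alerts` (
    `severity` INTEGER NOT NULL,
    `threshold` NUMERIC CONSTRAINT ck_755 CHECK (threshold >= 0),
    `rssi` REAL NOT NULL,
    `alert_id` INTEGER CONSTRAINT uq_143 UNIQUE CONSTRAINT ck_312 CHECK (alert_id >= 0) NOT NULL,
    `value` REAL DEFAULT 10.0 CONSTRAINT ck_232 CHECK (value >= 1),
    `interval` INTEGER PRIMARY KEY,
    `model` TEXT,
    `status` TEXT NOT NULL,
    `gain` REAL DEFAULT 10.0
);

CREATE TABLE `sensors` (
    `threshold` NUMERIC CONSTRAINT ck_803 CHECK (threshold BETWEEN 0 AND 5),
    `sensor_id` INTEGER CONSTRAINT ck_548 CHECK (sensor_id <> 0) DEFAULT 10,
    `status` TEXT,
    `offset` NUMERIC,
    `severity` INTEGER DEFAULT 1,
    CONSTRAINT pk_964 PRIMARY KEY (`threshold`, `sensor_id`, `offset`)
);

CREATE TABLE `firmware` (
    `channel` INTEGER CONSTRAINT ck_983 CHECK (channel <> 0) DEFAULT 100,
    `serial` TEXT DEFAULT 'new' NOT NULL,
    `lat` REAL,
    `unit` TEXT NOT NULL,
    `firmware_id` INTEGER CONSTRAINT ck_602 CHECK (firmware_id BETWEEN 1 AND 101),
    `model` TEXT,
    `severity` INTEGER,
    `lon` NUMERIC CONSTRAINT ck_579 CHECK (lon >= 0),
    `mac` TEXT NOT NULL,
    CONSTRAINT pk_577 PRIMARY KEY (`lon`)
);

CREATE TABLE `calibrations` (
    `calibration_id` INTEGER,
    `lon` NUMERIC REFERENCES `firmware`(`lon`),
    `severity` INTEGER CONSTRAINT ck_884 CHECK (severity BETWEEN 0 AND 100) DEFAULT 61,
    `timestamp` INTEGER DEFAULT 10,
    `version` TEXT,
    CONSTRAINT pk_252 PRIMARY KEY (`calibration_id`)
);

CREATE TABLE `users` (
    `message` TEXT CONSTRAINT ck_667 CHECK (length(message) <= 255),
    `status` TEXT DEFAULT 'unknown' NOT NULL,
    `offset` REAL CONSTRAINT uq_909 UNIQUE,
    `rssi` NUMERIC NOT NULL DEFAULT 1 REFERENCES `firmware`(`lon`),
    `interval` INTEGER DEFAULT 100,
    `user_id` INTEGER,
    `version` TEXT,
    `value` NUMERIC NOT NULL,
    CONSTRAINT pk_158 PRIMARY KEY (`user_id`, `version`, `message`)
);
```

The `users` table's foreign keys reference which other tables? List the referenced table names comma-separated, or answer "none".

firmware

- rssi REFERENCES firmware(lon).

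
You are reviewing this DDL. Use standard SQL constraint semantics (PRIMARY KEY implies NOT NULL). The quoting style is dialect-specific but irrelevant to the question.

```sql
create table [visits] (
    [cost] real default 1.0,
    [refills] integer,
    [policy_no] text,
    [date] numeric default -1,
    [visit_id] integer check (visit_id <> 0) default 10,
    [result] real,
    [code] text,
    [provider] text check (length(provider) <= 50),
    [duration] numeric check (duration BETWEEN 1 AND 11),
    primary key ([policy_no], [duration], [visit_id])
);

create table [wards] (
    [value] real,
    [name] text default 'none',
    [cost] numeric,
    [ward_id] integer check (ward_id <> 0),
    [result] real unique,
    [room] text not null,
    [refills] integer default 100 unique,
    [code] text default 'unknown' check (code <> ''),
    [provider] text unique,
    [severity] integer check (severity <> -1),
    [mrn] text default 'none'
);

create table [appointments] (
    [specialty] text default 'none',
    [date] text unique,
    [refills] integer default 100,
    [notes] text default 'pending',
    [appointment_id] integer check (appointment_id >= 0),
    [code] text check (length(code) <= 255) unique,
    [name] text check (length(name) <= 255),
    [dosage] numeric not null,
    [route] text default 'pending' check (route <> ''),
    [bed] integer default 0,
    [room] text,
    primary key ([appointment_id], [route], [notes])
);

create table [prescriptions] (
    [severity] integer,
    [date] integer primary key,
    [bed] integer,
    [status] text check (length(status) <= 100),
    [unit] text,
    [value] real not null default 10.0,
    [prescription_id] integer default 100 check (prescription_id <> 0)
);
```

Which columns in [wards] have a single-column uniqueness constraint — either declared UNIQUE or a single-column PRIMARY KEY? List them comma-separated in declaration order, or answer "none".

result, refills, provider

- value: no UNIQUE or single-column PK constraint.
- name: no UNIQUE or single-column PK constraint.
- cost: no UNIQUE or single-column PK constraint.
- ward_id: no UNIQUE or single-column PK constraint.
- result: declared UNIQUE → unique.
- room: no UNIQUE or single-column PK constraint.
- refills: declared UNIQUE → unique.
- code: no UNIQUE or single-column PK constraint.
- provider: declared UNIQUE → unique.
- severity: no UNIQUE or single-column PK constraint.
- mrn: no UNIQUE or single-column PK constraint.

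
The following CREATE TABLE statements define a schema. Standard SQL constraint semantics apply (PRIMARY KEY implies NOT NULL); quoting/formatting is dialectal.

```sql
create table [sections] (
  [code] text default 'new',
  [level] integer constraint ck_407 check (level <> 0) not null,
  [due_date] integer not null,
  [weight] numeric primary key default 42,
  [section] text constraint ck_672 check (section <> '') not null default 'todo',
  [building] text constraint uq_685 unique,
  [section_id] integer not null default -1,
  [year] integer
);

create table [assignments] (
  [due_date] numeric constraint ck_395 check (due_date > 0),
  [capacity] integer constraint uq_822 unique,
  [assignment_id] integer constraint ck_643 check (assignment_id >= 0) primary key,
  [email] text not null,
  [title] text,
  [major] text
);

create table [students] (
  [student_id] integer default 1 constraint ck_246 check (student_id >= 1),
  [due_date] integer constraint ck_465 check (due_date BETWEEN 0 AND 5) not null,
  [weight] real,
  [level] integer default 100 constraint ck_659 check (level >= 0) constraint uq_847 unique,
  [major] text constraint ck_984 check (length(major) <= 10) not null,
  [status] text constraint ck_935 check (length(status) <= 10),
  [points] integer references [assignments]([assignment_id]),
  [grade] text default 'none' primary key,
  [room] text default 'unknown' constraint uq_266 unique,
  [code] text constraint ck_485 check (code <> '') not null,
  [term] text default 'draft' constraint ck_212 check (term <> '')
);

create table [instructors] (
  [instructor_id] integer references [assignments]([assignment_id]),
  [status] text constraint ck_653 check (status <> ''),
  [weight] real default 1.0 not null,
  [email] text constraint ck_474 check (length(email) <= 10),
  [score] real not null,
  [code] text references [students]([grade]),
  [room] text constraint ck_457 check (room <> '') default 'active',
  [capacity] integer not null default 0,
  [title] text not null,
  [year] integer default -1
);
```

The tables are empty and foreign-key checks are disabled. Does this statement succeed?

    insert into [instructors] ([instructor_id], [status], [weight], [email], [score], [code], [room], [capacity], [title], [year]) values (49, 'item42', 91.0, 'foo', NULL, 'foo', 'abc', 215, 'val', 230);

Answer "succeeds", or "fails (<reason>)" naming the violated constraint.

fails (NOT NULL on score)

score is explicitly set to NULL, but score is declared NOT NULL.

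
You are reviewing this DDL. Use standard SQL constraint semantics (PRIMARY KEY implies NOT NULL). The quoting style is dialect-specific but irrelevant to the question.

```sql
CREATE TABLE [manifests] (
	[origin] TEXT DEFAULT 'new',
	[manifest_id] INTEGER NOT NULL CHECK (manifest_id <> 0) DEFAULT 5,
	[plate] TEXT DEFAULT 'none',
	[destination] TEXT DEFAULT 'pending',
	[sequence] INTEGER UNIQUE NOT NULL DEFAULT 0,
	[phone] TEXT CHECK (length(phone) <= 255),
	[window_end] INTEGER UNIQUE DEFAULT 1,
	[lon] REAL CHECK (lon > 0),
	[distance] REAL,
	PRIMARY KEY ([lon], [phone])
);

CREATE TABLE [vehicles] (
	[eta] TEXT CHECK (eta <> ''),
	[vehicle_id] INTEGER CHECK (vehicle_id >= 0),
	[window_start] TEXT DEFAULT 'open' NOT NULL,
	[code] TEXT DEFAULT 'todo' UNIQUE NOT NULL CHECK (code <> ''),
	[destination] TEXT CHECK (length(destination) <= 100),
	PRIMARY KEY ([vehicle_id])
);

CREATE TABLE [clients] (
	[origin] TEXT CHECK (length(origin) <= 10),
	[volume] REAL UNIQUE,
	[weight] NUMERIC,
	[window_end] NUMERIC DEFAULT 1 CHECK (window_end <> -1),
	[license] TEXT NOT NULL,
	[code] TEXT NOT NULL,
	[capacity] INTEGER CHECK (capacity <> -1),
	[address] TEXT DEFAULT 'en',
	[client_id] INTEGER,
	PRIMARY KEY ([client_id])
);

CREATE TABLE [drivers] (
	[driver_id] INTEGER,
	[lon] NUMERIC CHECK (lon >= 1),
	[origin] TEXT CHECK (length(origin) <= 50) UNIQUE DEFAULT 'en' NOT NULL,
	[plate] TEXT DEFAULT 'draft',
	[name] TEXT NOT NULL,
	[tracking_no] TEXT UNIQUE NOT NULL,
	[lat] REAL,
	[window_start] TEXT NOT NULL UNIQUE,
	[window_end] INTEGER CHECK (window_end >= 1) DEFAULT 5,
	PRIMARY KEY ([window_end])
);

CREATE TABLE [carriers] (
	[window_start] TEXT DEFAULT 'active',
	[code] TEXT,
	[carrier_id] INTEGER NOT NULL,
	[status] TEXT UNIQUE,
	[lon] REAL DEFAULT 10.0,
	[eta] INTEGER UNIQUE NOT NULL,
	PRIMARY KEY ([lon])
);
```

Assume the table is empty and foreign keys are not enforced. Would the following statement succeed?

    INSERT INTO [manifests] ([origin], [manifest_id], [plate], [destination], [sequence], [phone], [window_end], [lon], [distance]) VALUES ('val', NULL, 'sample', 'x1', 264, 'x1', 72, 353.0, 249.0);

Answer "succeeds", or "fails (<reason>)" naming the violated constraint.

fails (NOT NULL on manifest_id)

manifest_id is explicitly set to NULL, but manifest_id is declared NOT NULL.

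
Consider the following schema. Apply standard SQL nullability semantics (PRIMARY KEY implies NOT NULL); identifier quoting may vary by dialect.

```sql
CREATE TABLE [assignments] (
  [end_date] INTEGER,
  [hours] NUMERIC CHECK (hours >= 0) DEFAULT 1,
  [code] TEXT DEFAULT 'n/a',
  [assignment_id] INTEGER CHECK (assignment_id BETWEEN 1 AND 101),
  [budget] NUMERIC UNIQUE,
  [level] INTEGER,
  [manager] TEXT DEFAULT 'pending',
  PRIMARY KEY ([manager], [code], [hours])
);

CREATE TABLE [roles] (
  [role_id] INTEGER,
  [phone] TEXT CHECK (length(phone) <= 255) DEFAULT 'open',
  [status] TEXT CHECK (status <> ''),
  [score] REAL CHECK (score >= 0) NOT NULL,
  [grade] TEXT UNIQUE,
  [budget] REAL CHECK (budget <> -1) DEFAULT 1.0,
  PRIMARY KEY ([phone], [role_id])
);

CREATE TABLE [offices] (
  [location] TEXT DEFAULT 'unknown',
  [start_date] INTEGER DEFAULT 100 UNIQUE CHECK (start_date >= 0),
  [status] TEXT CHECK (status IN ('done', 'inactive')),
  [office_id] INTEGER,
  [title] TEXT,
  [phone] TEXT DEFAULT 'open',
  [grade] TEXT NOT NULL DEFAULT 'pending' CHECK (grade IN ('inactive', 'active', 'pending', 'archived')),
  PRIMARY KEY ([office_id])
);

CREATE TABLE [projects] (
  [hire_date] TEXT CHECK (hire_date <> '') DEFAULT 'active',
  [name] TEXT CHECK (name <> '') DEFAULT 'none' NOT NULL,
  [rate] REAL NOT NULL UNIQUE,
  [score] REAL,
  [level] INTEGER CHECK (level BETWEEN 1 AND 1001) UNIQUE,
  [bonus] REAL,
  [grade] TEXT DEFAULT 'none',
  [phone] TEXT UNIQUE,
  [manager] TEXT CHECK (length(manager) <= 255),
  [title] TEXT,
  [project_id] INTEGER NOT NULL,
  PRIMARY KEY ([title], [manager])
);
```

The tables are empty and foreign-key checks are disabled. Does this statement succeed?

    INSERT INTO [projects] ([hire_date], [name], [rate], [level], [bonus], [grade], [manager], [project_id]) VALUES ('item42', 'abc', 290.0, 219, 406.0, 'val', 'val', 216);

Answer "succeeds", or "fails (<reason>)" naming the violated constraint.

fails (NOT NULL on title)

title is omitted from the column list and has no DEFAULT, so it would receive NULL.
But title is part of the PRIMARY KEY (implied NOT NULL).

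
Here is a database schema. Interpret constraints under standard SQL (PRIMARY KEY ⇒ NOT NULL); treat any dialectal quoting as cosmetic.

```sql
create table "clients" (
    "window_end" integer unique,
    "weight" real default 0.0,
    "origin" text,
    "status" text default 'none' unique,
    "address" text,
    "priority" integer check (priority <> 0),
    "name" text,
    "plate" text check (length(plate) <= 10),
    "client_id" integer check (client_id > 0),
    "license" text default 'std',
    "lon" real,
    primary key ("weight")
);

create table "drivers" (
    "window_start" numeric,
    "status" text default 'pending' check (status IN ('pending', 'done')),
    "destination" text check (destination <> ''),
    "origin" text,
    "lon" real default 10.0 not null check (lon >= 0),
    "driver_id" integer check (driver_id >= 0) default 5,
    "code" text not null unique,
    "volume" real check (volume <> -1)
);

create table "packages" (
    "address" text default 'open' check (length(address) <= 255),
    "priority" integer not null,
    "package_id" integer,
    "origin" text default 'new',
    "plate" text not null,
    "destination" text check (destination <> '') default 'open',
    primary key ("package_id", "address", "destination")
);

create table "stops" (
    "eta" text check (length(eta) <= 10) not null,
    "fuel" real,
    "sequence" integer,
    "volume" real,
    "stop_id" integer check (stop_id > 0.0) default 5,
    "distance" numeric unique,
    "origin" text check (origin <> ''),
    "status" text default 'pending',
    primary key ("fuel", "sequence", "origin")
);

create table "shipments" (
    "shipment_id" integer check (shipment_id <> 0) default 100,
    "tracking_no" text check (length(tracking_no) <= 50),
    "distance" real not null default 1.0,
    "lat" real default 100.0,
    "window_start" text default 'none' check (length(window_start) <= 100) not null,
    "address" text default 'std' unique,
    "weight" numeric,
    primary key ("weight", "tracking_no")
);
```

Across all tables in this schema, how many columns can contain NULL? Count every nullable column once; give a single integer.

24

clients: 10 nullable (window_end, origin, status, address, priority, name, plate, client_id, license, lon — PK (weight) and explicit NOT NULL columns excluded).
drivers: 6 nullable (window_start, status, destination, origin, driver_id, volume — PK none and explicit NOT NULL columns excluded).
packages: 1 nullable (origin — PK (package_id, address, destination) and explicit NOT NULL columns excluded).
stops: 4 nullable (volume, stop_id, distance, status — PK (fuel, sequence, origin) and explicit NOT NULL columns excluded).
shipments: 3 nullable (shipment_id, lat, address — PK (weight, tracking_no) and explicit NOT NULL columns excluded).
Total: 10 + 6 + 1 + 4 + 3 = 24.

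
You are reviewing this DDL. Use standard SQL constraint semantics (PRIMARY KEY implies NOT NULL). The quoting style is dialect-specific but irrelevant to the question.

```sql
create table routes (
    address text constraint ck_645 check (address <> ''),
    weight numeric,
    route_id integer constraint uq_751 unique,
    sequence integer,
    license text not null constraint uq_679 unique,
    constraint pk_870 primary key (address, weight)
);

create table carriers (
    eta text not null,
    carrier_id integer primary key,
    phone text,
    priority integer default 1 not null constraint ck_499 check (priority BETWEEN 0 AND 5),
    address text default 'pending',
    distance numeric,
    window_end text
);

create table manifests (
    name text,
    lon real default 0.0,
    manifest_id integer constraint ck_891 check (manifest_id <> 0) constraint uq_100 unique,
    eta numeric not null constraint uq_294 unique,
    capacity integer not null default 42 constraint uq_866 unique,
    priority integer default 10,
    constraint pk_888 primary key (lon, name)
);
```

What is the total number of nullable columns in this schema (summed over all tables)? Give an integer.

8

routes: 2 nullable (route_id, sequence — PK (address, weight) and explicit NOT NULL columns excluded).
carriers: 4 nullable (phone, address, distance, window_end — PK (carrier_id) and explicit NOT NULL columns excluded).
manifests: 2 nullable (manifest_id, priority — PK (lon, name) and explicit NOT NULL columns excluded).
Total: 2 + 4 + 2 = 8.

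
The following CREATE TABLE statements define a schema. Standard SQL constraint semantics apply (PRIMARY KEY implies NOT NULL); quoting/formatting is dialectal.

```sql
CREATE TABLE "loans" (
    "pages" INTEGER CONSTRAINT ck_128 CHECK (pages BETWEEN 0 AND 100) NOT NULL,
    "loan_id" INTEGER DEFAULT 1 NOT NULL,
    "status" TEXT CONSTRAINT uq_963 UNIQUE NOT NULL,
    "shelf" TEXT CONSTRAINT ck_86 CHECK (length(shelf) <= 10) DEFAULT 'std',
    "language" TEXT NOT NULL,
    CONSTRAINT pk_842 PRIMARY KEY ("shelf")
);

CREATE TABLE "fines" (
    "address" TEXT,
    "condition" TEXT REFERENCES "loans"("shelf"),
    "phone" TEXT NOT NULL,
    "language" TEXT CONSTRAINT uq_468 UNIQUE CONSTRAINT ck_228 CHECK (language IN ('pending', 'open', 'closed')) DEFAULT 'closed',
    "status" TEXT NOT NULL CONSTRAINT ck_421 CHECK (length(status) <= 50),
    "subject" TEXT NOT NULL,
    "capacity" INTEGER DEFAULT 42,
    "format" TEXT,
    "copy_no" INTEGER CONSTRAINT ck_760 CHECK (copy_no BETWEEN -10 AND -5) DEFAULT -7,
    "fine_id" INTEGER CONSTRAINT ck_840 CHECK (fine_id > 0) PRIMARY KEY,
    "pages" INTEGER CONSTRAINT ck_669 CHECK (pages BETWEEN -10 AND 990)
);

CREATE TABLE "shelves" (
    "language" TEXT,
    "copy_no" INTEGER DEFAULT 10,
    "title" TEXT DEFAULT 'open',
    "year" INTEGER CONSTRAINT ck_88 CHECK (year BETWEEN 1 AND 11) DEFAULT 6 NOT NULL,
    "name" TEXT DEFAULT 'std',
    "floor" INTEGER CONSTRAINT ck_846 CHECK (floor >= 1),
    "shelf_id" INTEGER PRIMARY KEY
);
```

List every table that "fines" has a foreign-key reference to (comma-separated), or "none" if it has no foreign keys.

- condition REFERENCES loans(shelf).

loans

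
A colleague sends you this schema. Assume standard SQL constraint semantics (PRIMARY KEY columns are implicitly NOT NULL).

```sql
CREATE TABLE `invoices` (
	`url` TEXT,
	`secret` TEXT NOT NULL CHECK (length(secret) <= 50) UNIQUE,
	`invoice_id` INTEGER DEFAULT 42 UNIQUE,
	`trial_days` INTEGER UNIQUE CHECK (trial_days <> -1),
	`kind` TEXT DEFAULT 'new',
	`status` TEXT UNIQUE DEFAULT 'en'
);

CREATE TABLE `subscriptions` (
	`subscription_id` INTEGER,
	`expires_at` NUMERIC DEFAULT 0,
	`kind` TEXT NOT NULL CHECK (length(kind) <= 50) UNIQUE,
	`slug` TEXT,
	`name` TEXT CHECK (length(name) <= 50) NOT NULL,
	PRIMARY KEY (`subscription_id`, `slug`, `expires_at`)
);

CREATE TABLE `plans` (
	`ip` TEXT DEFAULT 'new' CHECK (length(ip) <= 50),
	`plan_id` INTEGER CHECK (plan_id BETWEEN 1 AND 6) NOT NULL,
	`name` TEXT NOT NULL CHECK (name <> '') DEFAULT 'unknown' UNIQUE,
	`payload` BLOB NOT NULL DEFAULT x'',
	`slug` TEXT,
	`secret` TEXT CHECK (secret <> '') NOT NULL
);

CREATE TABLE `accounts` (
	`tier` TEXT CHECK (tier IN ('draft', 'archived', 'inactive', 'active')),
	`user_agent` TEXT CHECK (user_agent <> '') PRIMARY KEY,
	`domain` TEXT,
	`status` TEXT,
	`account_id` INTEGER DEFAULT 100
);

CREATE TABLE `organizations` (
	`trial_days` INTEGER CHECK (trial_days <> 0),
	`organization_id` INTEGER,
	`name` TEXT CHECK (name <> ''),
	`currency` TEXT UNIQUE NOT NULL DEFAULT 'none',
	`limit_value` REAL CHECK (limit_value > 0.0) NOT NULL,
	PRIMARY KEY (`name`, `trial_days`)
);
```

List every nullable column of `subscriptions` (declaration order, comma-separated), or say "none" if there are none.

- subscription_id: part of the PRIMARY KEY, which implies NOT NULL → not nullable.
- expires_at: part of the PRIMARY KEY, which implies NOT NULL → not nullable.
- kind: declared NOT NULL → not nullable.
- slug: part of the PRIMARY KEY, which implies NOT NULL → not nullable.
- name: declared NOT NULL → not nullable.

none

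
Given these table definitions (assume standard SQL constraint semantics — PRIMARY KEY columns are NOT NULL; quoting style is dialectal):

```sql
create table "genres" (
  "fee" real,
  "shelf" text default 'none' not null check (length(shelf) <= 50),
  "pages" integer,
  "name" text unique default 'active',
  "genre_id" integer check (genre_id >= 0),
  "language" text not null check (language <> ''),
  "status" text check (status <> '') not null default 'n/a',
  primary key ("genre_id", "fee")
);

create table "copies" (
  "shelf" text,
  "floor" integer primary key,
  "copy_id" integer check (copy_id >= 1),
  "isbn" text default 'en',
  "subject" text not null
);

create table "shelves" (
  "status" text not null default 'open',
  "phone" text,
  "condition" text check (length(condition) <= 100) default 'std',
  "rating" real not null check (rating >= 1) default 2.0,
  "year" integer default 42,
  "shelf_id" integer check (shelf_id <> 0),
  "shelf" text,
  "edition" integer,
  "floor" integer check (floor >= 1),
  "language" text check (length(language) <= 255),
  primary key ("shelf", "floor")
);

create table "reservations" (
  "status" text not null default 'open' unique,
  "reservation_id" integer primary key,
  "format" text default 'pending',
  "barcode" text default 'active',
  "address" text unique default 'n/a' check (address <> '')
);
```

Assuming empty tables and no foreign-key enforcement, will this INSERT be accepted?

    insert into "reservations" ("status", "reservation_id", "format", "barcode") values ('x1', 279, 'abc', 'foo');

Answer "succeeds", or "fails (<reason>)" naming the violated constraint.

NOT NULL columns: reservation_id is supplied; status is supplied.
No constraint is violated.

succeeds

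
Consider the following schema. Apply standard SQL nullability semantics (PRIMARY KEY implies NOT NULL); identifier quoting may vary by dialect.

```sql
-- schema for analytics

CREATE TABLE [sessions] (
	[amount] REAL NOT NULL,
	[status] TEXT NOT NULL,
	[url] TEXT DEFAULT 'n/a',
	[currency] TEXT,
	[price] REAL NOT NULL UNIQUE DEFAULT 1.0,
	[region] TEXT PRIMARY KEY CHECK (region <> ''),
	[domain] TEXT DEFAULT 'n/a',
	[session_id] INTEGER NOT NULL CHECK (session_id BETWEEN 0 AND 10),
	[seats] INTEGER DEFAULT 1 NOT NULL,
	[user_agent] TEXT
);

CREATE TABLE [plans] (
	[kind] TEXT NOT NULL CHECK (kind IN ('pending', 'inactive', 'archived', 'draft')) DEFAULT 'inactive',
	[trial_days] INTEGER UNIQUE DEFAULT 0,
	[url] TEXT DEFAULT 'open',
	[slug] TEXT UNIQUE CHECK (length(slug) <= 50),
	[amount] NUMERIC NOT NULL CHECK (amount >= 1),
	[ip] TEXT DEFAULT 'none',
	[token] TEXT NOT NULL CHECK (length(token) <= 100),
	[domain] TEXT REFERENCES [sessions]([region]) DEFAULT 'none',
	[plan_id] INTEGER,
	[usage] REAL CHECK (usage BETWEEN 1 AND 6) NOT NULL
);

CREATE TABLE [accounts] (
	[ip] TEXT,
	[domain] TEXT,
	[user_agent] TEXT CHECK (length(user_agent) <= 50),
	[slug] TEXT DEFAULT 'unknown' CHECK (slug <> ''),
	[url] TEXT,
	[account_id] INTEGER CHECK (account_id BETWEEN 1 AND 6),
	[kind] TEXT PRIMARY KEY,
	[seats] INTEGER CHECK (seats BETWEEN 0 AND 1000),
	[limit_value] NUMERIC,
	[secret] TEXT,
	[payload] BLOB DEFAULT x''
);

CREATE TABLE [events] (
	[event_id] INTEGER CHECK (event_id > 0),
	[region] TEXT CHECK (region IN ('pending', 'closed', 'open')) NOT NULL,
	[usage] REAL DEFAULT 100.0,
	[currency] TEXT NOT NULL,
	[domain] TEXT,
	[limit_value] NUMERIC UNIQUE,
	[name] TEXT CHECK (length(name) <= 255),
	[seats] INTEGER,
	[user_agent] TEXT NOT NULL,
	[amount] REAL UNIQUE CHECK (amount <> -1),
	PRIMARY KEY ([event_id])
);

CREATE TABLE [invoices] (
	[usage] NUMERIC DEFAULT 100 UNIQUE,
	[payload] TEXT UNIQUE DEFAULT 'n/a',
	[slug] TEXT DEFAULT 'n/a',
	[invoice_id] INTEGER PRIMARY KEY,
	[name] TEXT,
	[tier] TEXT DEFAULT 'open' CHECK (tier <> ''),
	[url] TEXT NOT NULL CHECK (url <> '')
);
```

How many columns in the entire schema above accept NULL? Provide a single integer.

sessions: 4 nullable (url, currency, domain, user_agent — PK (region) and explicit NOT NULL columns excluded).
plans: 6 nullable (trial_days, url, slug, ip, domain, plan_id — PK none and explicit NOT NULL columns excluded).
accounts: 10 nullable (ip, domain, user_agent, slug, url, account_id, seats, limit_value, secret, payload — PK (kind) and explicit NOT NULL columns excluded).
events: 6 nullable (usage, domain, limit_value, name, seats, amount — PK (event_id) and explicit NOT NULL columns excluded).
invoices: 5 nullable (usage, payload, slug, name, tier — PK (invoice_id) and explicit NOT NULL columns excluded).
Total: 4 + 6 + 10 + 6 + 5 = 31.

31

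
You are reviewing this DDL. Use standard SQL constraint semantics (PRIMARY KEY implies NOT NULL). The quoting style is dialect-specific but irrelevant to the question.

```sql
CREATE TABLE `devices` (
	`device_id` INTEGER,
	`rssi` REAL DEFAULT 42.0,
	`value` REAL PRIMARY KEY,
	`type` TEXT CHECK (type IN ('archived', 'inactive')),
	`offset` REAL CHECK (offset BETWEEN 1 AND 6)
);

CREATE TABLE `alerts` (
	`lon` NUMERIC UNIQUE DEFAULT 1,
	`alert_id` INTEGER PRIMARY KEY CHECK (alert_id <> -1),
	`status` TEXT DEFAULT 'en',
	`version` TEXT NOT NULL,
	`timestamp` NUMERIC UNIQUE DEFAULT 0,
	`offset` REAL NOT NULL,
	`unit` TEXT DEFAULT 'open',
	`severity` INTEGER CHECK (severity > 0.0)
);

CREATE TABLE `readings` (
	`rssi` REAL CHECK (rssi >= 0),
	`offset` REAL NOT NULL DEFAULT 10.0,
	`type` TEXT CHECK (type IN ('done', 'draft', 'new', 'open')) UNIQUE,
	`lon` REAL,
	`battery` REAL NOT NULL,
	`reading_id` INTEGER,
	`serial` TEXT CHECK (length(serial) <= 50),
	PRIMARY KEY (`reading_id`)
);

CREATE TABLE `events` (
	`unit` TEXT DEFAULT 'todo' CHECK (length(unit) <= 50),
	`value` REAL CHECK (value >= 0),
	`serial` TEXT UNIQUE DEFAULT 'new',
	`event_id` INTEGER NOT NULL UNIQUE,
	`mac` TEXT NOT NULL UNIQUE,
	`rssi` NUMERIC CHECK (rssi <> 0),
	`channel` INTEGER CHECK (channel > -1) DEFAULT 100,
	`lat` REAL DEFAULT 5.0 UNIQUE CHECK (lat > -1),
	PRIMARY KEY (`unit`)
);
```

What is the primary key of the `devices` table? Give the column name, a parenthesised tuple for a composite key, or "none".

value

value is declared PRIMARY KEY inline on the column.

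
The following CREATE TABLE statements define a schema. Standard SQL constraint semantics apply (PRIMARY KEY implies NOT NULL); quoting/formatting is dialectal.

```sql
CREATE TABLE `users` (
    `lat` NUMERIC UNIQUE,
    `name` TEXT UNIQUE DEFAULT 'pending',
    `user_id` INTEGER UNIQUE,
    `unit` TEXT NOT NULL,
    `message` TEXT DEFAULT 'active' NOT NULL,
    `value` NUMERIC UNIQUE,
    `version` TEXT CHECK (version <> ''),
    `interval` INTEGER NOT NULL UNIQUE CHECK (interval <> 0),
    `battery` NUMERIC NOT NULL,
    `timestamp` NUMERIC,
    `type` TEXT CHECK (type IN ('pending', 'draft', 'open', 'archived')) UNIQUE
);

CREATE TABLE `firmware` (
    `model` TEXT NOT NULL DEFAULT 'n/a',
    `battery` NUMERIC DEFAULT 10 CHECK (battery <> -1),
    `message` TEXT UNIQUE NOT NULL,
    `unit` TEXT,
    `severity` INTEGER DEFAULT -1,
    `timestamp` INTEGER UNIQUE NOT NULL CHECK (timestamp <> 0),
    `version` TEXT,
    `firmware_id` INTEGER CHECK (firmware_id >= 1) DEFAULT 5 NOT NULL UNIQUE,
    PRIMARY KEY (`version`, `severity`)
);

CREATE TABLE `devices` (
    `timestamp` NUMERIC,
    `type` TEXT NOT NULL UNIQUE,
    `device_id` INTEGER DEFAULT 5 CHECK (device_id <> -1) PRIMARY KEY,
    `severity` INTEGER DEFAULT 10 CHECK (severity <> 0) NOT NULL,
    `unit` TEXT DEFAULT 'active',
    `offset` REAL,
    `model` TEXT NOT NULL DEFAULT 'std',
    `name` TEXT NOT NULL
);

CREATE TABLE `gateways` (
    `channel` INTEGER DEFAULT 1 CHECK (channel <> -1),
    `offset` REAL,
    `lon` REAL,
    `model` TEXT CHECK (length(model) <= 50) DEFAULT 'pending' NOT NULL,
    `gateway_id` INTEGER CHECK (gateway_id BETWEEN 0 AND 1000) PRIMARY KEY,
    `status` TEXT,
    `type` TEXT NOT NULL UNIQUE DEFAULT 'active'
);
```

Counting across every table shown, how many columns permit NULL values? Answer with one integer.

users: 7 nullable (lat, name, user_id, value, version, timestamp, type — PK none and explicit NOT NULL columns excluded).
firmware: 2 nullable (battery, unit — PK (version, severity) and explicit NOT NULL columns excluded).
devices: 3 nullable (timestamp, unit, offset — PK (device_id) and explicit NOT NULL columns excluded).
gateways: 4 nullable (channel, offset, lon, status — PK (gateway_id) and explicit NOT NULL columns excluded).
Total: 7 + 2 + 3 + 4 = 16.

16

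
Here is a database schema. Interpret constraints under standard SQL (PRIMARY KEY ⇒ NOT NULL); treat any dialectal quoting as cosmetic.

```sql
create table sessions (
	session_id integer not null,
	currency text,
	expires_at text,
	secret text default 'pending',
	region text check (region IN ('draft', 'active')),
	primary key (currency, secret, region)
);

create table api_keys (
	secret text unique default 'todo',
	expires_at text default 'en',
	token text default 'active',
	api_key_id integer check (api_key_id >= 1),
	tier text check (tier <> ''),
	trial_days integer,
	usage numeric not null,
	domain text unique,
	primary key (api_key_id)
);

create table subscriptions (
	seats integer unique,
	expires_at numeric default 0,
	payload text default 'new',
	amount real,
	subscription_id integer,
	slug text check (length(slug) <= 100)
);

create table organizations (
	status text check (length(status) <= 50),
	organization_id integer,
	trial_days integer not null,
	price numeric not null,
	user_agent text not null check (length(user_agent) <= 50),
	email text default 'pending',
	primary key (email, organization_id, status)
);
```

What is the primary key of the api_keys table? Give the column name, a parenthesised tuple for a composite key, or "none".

api_key_id

api_key_id is declared PRIMARY KEY as a table-level PRIMARY KEY clause.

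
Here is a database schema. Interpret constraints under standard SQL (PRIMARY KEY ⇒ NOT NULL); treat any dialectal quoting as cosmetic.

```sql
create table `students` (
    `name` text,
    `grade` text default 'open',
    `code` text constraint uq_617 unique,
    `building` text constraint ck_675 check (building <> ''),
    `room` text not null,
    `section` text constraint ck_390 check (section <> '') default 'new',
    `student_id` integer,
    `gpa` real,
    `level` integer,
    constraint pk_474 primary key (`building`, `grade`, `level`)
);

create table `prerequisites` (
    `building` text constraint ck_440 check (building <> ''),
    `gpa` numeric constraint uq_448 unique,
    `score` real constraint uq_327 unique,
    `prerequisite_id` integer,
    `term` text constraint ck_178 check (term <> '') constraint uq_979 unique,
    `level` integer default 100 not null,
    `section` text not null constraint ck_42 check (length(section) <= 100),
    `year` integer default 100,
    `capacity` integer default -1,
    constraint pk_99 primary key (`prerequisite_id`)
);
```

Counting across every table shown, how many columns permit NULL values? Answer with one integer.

students: 5 nullable (name, code, section, student_id, gpa — PK (building, grade, level) and explicit NOT NULL columns excluded).
prerequisites: 6 nullable (building, gpa, score, term, year, capacity — PK (prerequisite_id) and explicit NOT NULL columns excluded).
Total: 5 + 6 = 11.

11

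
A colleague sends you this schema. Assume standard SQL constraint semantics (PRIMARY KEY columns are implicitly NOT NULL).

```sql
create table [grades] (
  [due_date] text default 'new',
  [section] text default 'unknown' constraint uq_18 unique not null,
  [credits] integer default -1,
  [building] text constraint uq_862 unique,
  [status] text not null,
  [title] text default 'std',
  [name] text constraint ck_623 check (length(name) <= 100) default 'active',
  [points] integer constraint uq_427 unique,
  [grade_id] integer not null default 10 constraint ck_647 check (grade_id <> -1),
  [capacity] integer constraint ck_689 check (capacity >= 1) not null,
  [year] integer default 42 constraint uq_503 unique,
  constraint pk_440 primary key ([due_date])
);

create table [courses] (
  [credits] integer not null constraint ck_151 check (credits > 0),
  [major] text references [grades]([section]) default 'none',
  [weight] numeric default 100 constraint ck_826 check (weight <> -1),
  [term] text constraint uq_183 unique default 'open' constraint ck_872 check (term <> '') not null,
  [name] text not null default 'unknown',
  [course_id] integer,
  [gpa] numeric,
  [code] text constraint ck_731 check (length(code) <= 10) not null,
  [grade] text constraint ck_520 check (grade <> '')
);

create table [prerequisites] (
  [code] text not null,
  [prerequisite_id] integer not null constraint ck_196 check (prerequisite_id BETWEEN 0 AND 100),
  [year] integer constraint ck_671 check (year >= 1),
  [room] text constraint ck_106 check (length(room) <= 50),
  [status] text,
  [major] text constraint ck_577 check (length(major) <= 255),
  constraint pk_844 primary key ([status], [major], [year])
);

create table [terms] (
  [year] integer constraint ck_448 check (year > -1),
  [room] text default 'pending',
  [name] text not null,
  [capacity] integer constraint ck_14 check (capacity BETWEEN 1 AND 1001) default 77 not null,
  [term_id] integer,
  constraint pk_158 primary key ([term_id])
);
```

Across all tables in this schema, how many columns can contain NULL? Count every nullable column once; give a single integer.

grades: 6 nullable (credits, building, title, name, points, year — PK (due_date) and explicit NOT NULL columns excluded).
courses: 5 nullable (major, weight, course_id, gpa, grade — PK none and explicit NOT NULL columns excluded).
prerequisites: 1 nullable (room — PK (status, major, year) and explicit NOT NULL columns excluded).
terms: 2 nullable (year, room — PK (term_id) and explicit NOT NULL columns excluded).
Total: 6 + 5 + 1 + 2 = 14.

14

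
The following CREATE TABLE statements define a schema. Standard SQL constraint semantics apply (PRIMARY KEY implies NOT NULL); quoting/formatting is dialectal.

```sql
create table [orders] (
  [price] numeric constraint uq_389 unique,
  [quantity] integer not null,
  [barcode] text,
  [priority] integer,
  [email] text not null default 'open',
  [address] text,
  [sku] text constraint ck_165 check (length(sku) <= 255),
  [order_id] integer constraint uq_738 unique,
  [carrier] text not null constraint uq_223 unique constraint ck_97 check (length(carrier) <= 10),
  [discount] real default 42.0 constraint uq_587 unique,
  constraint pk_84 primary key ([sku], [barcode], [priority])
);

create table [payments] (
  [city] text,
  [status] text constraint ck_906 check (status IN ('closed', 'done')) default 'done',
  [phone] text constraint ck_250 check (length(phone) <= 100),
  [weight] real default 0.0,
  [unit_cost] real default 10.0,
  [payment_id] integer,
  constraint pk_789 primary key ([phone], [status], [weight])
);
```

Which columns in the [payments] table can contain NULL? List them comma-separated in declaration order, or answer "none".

city, unit_cost, payment_id

- city: no NOT NULL constraint applies → nullable.
- status: part of the PRIMARY KEY, which implies NOT NULL → not nullable.
- phone: part of the PRIMARY KEY, which implies NOT NULL → not nullable.
- weight: part of the PRIMARY KEY, which implies NOT NULL → not nullable.
- unit_cost: DEFAULT only fills an omitted column; an explicit NULL is still allowed → nullable.
- payment_id: no NOT NULL constraint applies → nullable.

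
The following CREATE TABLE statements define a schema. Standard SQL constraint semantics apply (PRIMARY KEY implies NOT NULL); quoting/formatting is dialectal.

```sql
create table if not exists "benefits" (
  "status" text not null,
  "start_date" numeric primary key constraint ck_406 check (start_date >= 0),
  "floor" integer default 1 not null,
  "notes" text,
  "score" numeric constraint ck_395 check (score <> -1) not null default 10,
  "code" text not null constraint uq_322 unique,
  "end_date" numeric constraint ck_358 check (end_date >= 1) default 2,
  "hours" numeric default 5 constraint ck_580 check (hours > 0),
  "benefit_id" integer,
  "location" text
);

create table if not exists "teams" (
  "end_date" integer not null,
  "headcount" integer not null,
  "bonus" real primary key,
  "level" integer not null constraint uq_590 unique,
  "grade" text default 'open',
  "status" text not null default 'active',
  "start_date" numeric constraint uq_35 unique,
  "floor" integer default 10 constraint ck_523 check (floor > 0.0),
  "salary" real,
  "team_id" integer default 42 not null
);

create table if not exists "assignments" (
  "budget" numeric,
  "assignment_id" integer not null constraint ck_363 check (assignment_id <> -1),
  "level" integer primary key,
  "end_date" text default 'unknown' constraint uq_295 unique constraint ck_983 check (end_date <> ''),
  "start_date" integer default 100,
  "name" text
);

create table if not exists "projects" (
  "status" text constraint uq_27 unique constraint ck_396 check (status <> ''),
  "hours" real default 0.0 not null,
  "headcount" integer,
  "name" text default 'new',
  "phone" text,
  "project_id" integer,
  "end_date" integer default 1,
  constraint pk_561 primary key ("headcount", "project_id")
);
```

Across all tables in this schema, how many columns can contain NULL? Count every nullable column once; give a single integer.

17

benefits: 5 nullable (notes, end_date, hours, benefit_id, location — PK (start_date) and explicit NOT NULL columns excluded).
teams: 4 nullable (grade, start_date, floor, salary — PK (bonus) and explicit NOT NULL columns excluded).
assignments: 4 nullable (budget, end_date, start_date, name — PK (level) and explicit NOT NULL columns excluded).
projects: 4 nullable (status, name, phone, end_date — PK (headcount, project_id) and explicit NOT NULL columns excluded).
Total: 5 + 4 + 4 + 4 = 17.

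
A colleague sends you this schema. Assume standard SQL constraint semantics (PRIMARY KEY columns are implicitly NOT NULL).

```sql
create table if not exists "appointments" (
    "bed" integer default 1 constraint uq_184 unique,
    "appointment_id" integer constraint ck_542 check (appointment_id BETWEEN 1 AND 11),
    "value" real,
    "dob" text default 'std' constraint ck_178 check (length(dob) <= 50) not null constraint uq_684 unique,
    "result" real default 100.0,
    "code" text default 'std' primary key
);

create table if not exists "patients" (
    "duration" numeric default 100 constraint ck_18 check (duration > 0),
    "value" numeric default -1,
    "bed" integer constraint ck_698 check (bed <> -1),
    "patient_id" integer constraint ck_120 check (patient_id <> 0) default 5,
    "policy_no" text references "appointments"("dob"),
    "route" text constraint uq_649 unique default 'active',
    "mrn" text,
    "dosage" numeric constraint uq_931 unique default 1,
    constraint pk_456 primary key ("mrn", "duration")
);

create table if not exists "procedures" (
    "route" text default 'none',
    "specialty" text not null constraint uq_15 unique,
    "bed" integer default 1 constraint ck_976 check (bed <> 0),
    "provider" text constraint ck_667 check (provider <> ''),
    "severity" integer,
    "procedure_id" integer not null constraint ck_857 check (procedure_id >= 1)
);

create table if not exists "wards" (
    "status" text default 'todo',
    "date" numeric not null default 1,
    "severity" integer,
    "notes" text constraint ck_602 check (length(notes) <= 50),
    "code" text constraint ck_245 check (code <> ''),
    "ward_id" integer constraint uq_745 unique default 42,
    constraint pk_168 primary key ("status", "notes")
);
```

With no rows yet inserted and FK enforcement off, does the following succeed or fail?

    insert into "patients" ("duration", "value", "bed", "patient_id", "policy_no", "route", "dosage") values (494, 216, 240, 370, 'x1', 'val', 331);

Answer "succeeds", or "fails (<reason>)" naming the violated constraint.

fails (NOT NULL on mrn)

mrn is omitted from the column list and has no DEFAULT, so it would receive NULL.
But mrn is part of the PRIMARY KEY (implied NOT NULL).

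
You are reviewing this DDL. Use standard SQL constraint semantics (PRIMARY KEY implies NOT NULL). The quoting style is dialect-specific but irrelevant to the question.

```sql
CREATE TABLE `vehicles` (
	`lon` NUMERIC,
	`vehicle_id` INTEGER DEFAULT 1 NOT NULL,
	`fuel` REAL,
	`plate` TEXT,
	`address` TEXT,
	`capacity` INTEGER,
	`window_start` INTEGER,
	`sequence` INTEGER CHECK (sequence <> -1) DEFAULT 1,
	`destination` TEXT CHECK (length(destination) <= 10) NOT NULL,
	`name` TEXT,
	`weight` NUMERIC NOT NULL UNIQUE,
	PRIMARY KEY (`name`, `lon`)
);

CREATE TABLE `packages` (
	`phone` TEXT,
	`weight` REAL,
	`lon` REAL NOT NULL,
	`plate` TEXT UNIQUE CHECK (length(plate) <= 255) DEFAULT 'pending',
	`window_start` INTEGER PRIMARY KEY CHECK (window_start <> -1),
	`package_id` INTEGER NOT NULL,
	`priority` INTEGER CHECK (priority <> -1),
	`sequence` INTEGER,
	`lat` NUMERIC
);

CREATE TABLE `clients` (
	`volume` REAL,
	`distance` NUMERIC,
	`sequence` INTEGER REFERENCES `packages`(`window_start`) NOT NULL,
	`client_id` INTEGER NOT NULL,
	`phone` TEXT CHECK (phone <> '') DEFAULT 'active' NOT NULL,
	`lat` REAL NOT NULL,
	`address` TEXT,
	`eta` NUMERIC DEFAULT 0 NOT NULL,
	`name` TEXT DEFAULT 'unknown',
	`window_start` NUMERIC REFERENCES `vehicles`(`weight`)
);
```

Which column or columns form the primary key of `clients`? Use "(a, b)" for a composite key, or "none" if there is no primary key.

No column is declared PRIMARY KEY inline, and there is no table-level PRIMARY KEY clause in clients.

none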